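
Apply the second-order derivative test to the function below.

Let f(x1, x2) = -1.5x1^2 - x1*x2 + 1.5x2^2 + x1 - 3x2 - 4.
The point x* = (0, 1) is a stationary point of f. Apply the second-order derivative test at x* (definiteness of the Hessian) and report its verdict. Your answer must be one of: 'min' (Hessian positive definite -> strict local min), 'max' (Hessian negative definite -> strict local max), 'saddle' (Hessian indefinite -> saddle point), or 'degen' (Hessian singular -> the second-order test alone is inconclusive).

Compute the Hessian H = grad^2 f:
  H = [[-3, -1], [-1, 3]]
Verify stationarity: grad f(x*) = H x* + g = (0, 0).
Eigenvalues of H: -3.1623, 3.1623.
Eigenvalues have mixed signs, so H is indefinite -> x* is a saddle point.

saddle


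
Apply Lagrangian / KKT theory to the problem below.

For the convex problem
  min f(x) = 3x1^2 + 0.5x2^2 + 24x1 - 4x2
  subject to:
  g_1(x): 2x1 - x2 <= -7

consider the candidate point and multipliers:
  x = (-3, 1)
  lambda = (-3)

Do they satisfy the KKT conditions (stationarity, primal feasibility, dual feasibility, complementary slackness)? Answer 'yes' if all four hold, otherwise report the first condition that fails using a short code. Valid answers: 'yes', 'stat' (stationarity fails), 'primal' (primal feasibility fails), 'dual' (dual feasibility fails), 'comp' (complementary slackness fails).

Gradient of f: grad f(x) = Q x + c = (6, -3)
Constraint values g_i(x) = a_i^T x - b_i:
  g_1((-3, 1)) = 0
Stationarity residual: grad f(x) + sum_i lambda_i a_i = (0, 0)
  -> stationarity OK
Primal feasibility (all g_i <= 0): OK
Dual feasibility (all lambda_i >= 0): FAILS
Complementary slackness (lambda_i * g_i(x) = 0 for all i): OK

Verdict: the first failing condition is dual_feasibility -> dual.

dual


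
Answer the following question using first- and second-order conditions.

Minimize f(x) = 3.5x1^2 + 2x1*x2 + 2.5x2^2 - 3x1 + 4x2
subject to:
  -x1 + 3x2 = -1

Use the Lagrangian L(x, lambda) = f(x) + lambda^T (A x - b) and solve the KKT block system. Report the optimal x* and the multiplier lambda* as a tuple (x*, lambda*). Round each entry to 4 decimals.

Form the Lagrangian:
  L(x, lambda) = (1/2) x^T Q x + c^T x + lambda^T (A x - b)
Stationarity (grad_x L = 0): Q x + c + A^T lambda = 0.
Primal feasibility: A x = b.

This gives the KKT block system:
  [ Q   A^T ] [ x     ]   [-c ]
  [ A    0  ] [ lambda ] = [ b ]

Solving the linear system:
  x*      = (0.325, -0.225)
  lambda* = (-1.175)
  f(x*)   = -1.525

x* = (0.325, -0.225), lambda* = (-1.175)


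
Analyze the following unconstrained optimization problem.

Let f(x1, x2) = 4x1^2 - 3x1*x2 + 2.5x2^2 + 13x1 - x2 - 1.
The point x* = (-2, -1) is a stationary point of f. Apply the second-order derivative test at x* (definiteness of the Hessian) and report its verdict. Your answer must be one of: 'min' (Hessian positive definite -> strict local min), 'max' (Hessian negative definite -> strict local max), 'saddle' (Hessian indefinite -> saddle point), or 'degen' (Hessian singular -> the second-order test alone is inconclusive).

Compute the Hessian H = grad^2 f:
  H = [[8, -3], [-3, 5]]
Verify stationarity: grad f(x*) = H x* + g = (0, 0).
Eigenvalues of H: 3.1459, 9.8541.
Both eigenvalues > 0, so H is positive definite -> x* is a strict local min.

min


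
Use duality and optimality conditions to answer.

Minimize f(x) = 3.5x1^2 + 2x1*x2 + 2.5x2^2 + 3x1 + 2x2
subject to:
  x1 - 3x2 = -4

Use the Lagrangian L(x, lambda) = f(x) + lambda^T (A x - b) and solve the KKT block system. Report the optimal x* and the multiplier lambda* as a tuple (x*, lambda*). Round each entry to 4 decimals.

Form the Lagrangian:
  L(x, lambda) = (1/2) x^T Q x + c^T x + lambda^T (A x - b)
Stationarity (grad_x L = 0): Q x + c + A^T lambda = 0.
Primal feasibility: A x = b.

This gives the KKT block system:
  [ Q   A^T ] [ x     ]   [-c ]
  [ A    0  ] [ lambda ] = [ b ]

Solving the linear system:
  x*      = (-0.9625, 1.0125)
  lambda* = (1.7125)
  f(x*)   = 2.9937

x* = (-0.9625, 1.0125), lambda* = (1.7125)


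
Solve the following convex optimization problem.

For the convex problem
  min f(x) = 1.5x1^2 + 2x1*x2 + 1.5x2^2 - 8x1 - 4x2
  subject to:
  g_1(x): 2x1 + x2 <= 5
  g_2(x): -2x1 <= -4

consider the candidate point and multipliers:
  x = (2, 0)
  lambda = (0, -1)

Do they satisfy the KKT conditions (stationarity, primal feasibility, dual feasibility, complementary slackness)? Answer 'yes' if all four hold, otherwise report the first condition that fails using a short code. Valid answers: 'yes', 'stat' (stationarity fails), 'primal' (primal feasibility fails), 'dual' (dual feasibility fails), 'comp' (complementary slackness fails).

Gradient of f: grad f(x) = Q x + c = (-2, 0)
Constraint values g_i(x) = a_i^T x - b_i:
  g_1((2, 0)) = -1
  g_2((2, 0)) = 0
Stationarity residual: grad f(x) + sum_i lambda_i a_i = (0, 0)
  -> stationarity OK
Primal feasibility (all g_i <= 0): OK
Dual feasibility (all lambda_i >= 0): FAILS
Complementary slackness (lambda_i * g_i(x) = 0 for all i): OK

Verdict: the first failing condition is dual_feasibility -> dual.

dual


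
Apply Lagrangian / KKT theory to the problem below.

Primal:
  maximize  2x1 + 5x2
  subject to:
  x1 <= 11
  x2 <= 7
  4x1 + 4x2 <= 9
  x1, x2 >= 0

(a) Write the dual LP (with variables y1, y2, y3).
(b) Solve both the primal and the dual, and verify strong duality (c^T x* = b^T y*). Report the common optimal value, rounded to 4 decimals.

The standard primal-dual pair for 'max c^T x s.t. A x <= b, x >= 0' is:
  Dual:  min b^T y  s.t.  A^T y >= c,  y >= 0.

So the dual LP is:
  minimize  11y1 + 7y2 + 9y3
  subject to:
    y1 + 4y3 >= 2
    y2 + 4y3 >= 5
    y1, y2, y3 >= 0

Solving the primal: x* = (0, 2.25).
  primal value c^T x* = 11.25.
Solving the dual: y* = (0, 0, 1.25).
  dual value b^T y* = 11.25.
Strong duality: c^T x* = b^T y*. Confirmed.

11.25


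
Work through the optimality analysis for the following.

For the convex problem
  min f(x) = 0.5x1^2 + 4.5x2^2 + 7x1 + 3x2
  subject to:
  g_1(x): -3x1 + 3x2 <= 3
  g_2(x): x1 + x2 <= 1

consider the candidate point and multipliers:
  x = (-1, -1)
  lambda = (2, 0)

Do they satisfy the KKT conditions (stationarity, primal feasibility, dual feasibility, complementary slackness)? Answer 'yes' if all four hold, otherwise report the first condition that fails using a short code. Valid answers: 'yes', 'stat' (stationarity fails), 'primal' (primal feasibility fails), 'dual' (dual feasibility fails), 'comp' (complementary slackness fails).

Gradient of f: grad f(x) = Q x + c = (6, -6)
Constraint values g_i(x) = a_i^T x - b_i:
  g_1((-1, -1)) = -3
  g_2((-1, -1)) = -3
Stationarity residual: grad f(x) + sum_i lambda_i a_i = (0, 0)
  -> stationarity OK
Primal feasibility (all g_i <= 0): OK
Dual feasibility (all lambda_i >= 0): OK
Complementary slackness (lambda_i * g_i(x) = 0 for all i): FAILS

Verdict: the first failing condition is complementary_slackness -> comp.

comp


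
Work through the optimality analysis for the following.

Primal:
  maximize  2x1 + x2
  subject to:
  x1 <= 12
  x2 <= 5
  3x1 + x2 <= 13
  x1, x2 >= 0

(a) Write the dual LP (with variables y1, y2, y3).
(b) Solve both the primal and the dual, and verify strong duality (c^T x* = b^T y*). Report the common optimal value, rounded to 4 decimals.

The standard primal-dual pair for 'max c^T x s.t. A x <= b, x >= 0' is:
  Dual:  min b^T y  s.t.  A^T y >= c,  y >= 0.

So the dual LP is:
  minimize  12y1 + 5y2 + 13y3
  subject to:
    y1 + 3y3 >= 2
    y2 + y3 >= 1
    y1, y2, y3 >= 0

Solving the primal: x* = (2.6667, 5).
  primal value c^T x* = 10.3333.
Solving the dual: y* = (0, 0.3333, 0.6667).
  dual value b^T y* = 10.3333.
Strong duality: c^T x* = b^T y*. Confirmed.

10.3333


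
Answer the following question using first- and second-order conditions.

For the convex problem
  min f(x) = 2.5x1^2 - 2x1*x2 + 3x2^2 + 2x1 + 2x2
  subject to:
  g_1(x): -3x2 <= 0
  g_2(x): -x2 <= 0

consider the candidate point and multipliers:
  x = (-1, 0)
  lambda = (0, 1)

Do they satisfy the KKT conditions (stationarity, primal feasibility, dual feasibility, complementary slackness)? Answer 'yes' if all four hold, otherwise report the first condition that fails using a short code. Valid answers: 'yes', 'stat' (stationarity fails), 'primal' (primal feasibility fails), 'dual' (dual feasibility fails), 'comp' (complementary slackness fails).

Gradient of f: grad f(x) = Q x + c = (-3, 4)
Constraint values g_i(x) = a_i^T x - b_i:
  g_1((-1, 0)) = 0
  g_2((-1, 0)) = 0
Stationarity residual: grad f(x) + sum_i lambda_i a_i = (-3, 3)
  -> stationarity FAILS
Primal feasibility (all g_i <= 0): OK
Dual feasibility (all lambda_i >= 0): OK
Complementary slackness (lambda_i * g_i(x) = 0 for all i): OK

Verdict: the first failing condition is stationarity -> stat.

stat


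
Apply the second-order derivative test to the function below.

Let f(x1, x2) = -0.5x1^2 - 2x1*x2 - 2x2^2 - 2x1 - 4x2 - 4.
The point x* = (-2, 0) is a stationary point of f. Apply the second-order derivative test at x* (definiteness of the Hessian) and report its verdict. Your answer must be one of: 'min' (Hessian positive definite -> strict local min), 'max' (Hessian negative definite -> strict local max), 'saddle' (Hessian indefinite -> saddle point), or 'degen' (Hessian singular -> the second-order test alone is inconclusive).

Compute the Hessian H = grad^2 f:
  H = [[-1, -2], [-2, -4]]
Verify stationarity: grad f(x*) = H x* + g = (0, 0).
Eigenvalues of H: -5, 0.
H has a zero eigenvalue (singular; negative semidefinite but not definite), so H is neither positive definite, negative definite, nor indefinite. The second-order test alone is inconclusive -> degen.
(Indeed, f is constant along the null direction of H through x*, so x* is not a strict local extremum.)

degen


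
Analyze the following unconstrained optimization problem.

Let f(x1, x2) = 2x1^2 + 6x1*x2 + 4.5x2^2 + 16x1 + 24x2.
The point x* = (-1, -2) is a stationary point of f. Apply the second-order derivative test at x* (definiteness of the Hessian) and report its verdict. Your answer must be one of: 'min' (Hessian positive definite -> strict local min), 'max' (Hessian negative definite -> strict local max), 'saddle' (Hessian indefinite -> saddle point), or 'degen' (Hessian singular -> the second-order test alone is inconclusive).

Compute the Hessian H = grad^2 f:
  H = [[4, 6], [6, 9]]
Verify stationarity: grad f(x*) = H x* + g = (0, 0).
Eigenvalues of H: 0, 13.
H has a zero eigenvalue (singular; positive semidefinite but not definite), so H is neither positive definite, negative definite, nor indefinite. The second-order test alone is inconclusive -> degen.
(Indeed, f is constant along the null direction of H through x*, so x* is not a strict local extremum.)

degen


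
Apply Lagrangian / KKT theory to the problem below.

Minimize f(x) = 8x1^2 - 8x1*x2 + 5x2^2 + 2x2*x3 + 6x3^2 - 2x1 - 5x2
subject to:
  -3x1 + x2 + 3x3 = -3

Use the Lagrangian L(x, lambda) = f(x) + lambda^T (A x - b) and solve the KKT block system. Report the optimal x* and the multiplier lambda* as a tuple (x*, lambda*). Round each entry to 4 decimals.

Form the Lagrangian:
  L(x, lambda) = (1/2) x^T Q x + c^T x + lambda^T (A x - b)
Stationarity (grad_x L = 0): Q x + c + A^T lambda = 0.
Primal feasibility: A x = b.

This gives the KKT block system:
  [ Q   A^T ] [ x     ]   [-c ]
  [ A    0  ] [ lambda ] = [ b ]

Solving the linear system:
  x*      = (0.9444, 1.2444, -0.4704)
  lambda* = (1.0519)
  f(x*)   = -2.4778

x* = (0.9444, 1.2444, -0.4704), lambda* = (1.0519)


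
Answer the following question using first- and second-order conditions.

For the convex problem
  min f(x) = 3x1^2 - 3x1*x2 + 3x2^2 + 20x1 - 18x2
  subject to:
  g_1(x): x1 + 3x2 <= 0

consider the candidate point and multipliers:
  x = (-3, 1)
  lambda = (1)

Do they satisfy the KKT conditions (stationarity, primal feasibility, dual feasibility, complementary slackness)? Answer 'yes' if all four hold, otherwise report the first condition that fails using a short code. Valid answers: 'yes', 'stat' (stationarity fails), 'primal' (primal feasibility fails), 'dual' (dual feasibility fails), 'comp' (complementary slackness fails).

Gradient of f: grad f(x) = Q x + c = (-1, -3)
Constraint values g_i(x) = a_i^T x - b_i:
  g_1((-3, 1)) = 0
Stationarity residual: grad f(x) + sum_i lambda_i a_i = (0, 0)
  -> stationarity OK
Primal feasibility (all g_i <= 0): OK
Dual feasibility (all lambda_i >= 0): OK
Complementary slackness (lambda_i * g_i(x) = 0 for all i): OK

Verdict: yes, KKT holds.

yes


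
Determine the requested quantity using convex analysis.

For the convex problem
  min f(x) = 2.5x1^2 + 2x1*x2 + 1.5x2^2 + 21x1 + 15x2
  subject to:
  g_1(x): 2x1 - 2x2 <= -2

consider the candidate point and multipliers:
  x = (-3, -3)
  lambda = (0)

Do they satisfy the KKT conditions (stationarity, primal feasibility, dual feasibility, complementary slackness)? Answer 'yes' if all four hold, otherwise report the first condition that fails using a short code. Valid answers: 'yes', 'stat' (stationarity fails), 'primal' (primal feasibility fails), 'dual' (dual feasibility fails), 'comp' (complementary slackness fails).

Gradient of f: grad f(x) = Q x + c = (0, 0)
Constraint values g_i(x) = a_i^T x - b_i:
  g_1((-3, -3)) = 2
Stationarity residual: grad f(x) + sum_i lambda_i a_i = (0, 0)
  -> stationarity OK
Primal feasibility (all g_i <= 0): FAILS
Dual feasibility (all lambda_i >= 0): OK
Complementary slackness (lambda_i * g_i(x) = 0 for all i): OK

Verdict: the first failing condition is primal_feasibility -> primal.

primal


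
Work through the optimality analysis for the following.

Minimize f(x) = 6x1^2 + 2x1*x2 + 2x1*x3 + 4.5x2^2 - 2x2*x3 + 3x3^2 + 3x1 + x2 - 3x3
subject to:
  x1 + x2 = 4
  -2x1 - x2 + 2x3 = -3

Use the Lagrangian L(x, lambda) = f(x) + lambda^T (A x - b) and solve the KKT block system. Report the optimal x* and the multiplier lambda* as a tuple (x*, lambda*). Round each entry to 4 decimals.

Form the Lagrangian:
  L(x, lambda) = (1/2) x^T Q x + c^T x + lambda^T (A x - b)
Stationarity (grad_x L = 0): Q x + c + A^T lambda = 0.
Primal feasibility: A x = b.

This gives the KKT block system:
  [ Q   A^T ] [ x     ]   [-c ]
  [ A    0  ] [ lambda ] = [ b ]

Solving the linear system:
  x*      = (1.2444, 2.7556, 1.1222)
  lambda* = (-26.4, -0.3556)
  f(x*)   = 53.8278

x* = (1.2444, 2.7556, 1.1222), lambda* = (-26.4, -0.3556)


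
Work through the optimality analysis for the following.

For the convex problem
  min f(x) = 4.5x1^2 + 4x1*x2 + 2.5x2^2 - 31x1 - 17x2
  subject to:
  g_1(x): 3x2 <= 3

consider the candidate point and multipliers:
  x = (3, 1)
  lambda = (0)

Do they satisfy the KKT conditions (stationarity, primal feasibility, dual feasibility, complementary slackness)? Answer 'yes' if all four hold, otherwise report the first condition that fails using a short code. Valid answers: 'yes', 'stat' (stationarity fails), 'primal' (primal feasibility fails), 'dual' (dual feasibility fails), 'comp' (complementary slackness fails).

Gradient of f: grad f(x) = Q x + c = (0, 0)
Constraint values g_i(x) = a_i^T x - b_i:
  g_1((3, 1)) = 0
Stationarity residual: grad f(x) + sum_i lambda_i a_i = (0, 0)
  -> stationarity OK
Primal feasibility (all g_i <= 0): OK
Dual feasibility (all lambda_i >= 0): OK
Complementary slackness (lambda_i * g_i(x) = 0 for all i): OK

Verdict: yes, KKT holds.

yes


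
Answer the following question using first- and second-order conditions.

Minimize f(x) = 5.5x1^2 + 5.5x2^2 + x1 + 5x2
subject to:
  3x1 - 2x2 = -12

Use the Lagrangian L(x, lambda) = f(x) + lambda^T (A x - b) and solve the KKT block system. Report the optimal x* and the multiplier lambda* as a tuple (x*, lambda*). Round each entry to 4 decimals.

Form the Lagrangian:
  L(x, lambda) = (1/2) x^T Q x + c^T x + lambda^T (A x - b)
Stationarity (grad_x L = 0): Q x + c + A^T lambda = 0.
Primal feasibility: A x = b.

This gives the KKT block system:
  [ Q   A^T ] [ x     ]   [-c ]
  [ A    0  ] [ lambda ] = [ b ]

Solving the linear system:
  x*      = (-3.007, 1.4895)
  lambda* = (10.6923)
  f(x*)   = 66.3741

x* = (-3.007, 1.4895), lambda* = (10.6923)


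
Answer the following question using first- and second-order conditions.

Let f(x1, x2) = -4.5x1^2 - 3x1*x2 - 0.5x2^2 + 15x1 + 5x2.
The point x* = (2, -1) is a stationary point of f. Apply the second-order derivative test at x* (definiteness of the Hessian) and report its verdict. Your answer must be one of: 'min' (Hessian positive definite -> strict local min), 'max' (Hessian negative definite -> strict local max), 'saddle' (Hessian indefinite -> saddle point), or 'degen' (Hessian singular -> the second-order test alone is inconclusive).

Compute the Hessian H = grad^2 f:
  H = [[-9, -3], [-3, -1]]
Verify stationarity: grad f(x*) = H x* + g = (0, 0).
Eigenvalues of H: -10, 0.
H has a zero eigenvalue (singular; negative semidefinite but not definite), so H is neither positive definite, negative definite, nor indefinite. The second-order test alone is inconclusive -> degen.
(Indeed, f is constant along the null direction of H through x*, so x* is not a strict local extremum.)

degen


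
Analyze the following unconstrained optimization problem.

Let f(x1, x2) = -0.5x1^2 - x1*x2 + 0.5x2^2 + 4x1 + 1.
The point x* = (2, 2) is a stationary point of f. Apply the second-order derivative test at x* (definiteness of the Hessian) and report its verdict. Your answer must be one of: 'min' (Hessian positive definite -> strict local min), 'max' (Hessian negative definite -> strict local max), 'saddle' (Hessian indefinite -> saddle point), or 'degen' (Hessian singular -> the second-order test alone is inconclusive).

Compute the Hessian H = grad^2 f:
  H = [[-1, -1], [-1, 1]]
Verify stationarity: grad f(x*) = H x* + g = (0, 0).
Eigenvalues of H: -1.4142, 1.4142.
Eigenvalues have mixed signs, so H is indefinite -> x* is a saddle point.

saddle


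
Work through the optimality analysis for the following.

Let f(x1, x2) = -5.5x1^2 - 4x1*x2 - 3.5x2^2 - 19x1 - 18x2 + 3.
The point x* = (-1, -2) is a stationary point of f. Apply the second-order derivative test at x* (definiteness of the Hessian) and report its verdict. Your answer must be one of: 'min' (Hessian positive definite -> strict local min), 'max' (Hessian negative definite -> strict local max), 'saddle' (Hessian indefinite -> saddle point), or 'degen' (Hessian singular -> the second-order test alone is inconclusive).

Compute the Hessian H = grad^2 f:
  H = [[-11, -4], [-4, -7]]
Verify stationarity: grad f(x*) = H x* + g = (0, 0).
Eigenvalues of H: -13.4721, -4.5279.
Both eigenvalues < 0, so H is negative definite -> x* is a strict local max.

max


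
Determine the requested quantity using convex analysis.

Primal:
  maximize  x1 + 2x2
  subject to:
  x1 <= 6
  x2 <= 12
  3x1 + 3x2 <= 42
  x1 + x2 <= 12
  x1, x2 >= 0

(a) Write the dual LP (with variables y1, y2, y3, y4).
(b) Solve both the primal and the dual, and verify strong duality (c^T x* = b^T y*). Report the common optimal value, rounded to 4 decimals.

The standard primal-dual pair for 'max c^T x s.t. A x <= b, x >= 0' is:
  Dual:  min b^T y  s.t.  A^T y >= c,  y >= 0.

So the dual LP is:
  minimize  6y1 + 12y2 + 42y3 + 12y4
  subject to:
    y1 + 3y3 + y4 >= 1
    y2 + 3y3 + y4 >= 2
    y1, y2, y3, y4 >= 0

Solving the primal: x* = (0, 12).
  primal value c^T x* = 24.
Solving the dual: y* = (0, 0, 0, 2).
  dual value b^T y* = 24.
Strong duality: c^T x* = b^T y*. Confirmed.

24


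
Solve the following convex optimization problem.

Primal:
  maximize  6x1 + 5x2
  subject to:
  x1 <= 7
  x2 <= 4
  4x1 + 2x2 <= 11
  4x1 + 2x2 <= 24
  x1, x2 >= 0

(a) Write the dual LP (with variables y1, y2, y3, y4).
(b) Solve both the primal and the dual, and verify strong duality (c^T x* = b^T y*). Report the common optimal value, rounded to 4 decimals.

The standard primal-dual pair for 'max c^T x s.t. A x <= b, x >= 0' is:
  Dual:  min b^T y  s.t.  A^T y >= c,  y >= 0.

So the dual LP is:
  minimize  7y1 + 4y2 + 11y3 + 24y4
  subject to:
    y1 + 4y3 + 4y4 >= 6
    y2 + 2y3 + 2y4 >= 5
    y1, y2, y3, y4 >= 0

Solving the primal: x* = (0.75, 4).
  primal value c^T x* = 24.5.
Solving the dual: y* = (0, 2, 1.5, 0).
  dual value b^T y* = 24.5.
Strong duality: c^T x* = b^T y*. Confirmed.

24.5


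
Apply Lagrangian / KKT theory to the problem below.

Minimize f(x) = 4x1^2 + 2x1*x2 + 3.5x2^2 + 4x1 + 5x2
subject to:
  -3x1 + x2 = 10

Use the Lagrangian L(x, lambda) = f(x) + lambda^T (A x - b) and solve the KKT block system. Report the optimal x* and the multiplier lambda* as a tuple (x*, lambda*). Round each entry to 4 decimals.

Form the Lagrangian:
  L(x, lambda) = (1/2) x^T Q x + c^T x + lambda^T (A x - b)
Stationarity (grad_x L = 0): Q x + c + A^T lambda = 0.
Primal feasibility: A x = b.

This gives the KKT block system:
  [ Q   A^T ] [ x     ]   [-c ]
  [ A    0  ] [ lambda ] = [ b ]

Solving the linear system:
  x*      = (-3, 1)
  lambda* = (-6)
  f(x*)   = 26.5

x* = (-3, 1), lambda* = (-6)


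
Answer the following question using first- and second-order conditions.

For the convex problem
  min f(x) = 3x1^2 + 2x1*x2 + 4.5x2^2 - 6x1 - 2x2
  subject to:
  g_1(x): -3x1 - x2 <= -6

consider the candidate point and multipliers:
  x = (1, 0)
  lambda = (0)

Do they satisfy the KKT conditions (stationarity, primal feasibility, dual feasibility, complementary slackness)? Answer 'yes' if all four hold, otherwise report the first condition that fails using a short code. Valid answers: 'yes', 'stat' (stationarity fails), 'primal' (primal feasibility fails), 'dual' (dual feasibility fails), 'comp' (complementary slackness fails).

Gradient of f: grad f(x) = Q x + c = (0, 0)
Constraint values g_i(x) = a_i^T x - b_i:
  g_1((1, 0)) = 3
Stationarity residual: grad f(x) + sum_i lambda_i a_i = (0, 0)
  -> stationarity OK
Primal feasibility (all g_i <= 0): FAILS
Dual feasibility (all lambda_i >= 0): OK
Complementary slackness (lambda_i * g_i(x) = 0 for all i): OK

Verdict: the first failing condition is primal_feasibility -> primal.

primal


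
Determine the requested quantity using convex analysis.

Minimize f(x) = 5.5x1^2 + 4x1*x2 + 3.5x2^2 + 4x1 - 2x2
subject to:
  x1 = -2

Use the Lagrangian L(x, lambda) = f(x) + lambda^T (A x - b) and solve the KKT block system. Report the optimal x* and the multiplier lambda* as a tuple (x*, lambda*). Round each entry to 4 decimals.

Form the Lagrangian:
  L(x, lambda) = (1/2) x^T Q x + c^T x + lambda^T (A x - b)
Stationarity (grad_x L = 0): Q x + c + A^T lambda = 0.
Primal feasibility: A x = b.

This gives the KKT block system:
  [ Q   A^T ] [ x     ]   [-c ]
  [ A    0  ] [ lambda ] = [ b ]

Solving the linear system:
  x*      = (-2, 1.4286)
  lambda* = (12.2857)
  f(x*)   = 6.8571

x* = (-2, 1.4286), lambda* = (12.2857)


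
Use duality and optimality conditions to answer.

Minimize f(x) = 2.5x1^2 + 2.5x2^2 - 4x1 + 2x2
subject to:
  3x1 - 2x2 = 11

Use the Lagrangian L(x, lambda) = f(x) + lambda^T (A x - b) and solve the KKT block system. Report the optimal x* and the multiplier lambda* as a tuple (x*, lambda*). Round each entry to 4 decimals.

Form the Lagrangian:
  L(x, lambda) = (1/2) x^T Q x + c^T x + lambda^T (A x - b)
Stationarity (grad_x L = 0): Q x + c + A^T lambda = 0.
Primal feasibility: A x = b.

This gives the KKT block system:
  [ Q   A^T ] [ x     ]   [-c ]
  [ A    0  ] [ lambda ] = [ b ]

Solving the linear system:
  x*      = (2.6, -1.6)
  lambda* = (-3)
  f(x*)   = 9.7

x* = (2.6, -1.6), lambda* = (-3)


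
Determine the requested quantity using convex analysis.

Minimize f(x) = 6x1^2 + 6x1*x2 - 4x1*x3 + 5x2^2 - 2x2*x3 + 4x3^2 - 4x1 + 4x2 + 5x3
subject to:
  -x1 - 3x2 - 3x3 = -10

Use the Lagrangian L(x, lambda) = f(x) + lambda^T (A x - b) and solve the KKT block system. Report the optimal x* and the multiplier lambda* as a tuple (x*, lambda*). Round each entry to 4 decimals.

Form the Lagrangian:
  L(x, lambda) = (1/2) x^T Q x + c^T x + lambda^T (A x - b)
Stationarity (grad_x L = 0): Q x + c + A^T lambda = 0.
Primal feasibility: A x = b.

This gives the KKT block system:
  [ Q   A^T ] [ x     ]   [-c ]
  [ A    0  ] [ lambda ] = [ b ]

Solving the linear system:
  x*      = (0.9473, 0.9865, 2.0311)
  lambda* = (5.1622)
  f(x*)   = 30.9669

x* = (0.9473, 0.9865, 2.0311), lambda* = (5.1622)


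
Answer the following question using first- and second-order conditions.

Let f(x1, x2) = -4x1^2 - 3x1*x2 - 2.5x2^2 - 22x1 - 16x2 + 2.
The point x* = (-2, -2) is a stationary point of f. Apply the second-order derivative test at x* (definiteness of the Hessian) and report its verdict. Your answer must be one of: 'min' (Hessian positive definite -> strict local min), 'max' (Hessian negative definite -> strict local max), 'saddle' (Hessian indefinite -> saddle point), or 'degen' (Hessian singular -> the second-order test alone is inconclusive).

Compute the Hessian H = grad^2 f:
  H = [[-8, -3], [-3, -5]]
Verify stationarity: grad f(x*) = H x* + g = (0, 0).
Eigenvalues of H: -9.8541, -3.1459.
Both eigenvalues < 0, so H is negative definite -> x* is a strict local max.

max


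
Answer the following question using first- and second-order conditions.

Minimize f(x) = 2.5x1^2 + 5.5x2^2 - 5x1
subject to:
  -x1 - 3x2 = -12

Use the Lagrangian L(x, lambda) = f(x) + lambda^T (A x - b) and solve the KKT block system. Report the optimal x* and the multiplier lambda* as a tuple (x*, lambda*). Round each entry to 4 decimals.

Form the Lagrangian:
  L(x, lambda) = (1/2) x^T Q x + c^T x + lambda^T (A x - b)
Stationarity (grad_x L = 0): Q x + c + A^T lambda = 0.
Primal feasibility: A x = b.

This gives the KKT block system:
  [ Q   A^T ] [ x     ]   [-c ]
  [ A    0  ] [ lambda ] = [ b ]

Solving the linear system:
  x*      = (3.1607, 2.9464)
  lambda* = (10.8036)
  f(x*)   = 56.9196

x* = (3.1607, 2.9464), lambda* = (10.8036)


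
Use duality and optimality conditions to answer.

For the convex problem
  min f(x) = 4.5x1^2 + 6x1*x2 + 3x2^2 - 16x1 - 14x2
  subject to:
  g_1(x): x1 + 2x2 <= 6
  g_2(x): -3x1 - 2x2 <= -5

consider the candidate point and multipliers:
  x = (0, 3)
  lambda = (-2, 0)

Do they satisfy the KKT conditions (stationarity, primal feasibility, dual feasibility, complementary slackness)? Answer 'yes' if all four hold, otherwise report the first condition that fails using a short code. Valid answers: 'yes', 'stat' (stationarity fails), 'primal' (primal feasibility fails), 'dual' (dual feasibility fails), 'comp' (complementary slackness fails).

Gradient of f: grad f(x) = Q x + c = (2, 4)
Constraint values g_i(x) = a_i^T x - b_i:
  g_1((0, 3)) = 0
  g_2((0, 3)) = -1
Stationarity residual: grad f(x) + sum_i lambda_i a_i = (0, 0)
  -> stationarity OK
Primal feasibility (all g_i <= 0): OK
Dual feasibility (all lambda_i >= 0): FAILS
Complementary slackness (lambda_i * g_i(x) = 0 for all i): OK

Verdict: the first failing condition is dual_feasibility -> dual.

dual


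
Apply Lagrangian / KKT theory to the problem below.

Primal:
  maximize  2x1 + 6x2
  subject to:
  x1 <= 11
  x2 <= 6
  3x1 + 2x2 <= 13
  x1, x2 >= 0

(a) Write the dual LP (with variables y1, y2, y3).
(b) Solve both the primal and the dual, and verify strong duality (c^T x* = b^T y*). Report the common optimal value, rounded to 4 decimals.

The standard primal-dual pair for 'max c^T x s.t. A x <= b, x >= 0' is:
  Dual:  min b^T y  s.t.  A^T y >= c,  y >= 0.

So the dual LP is:
  minimize  11y1 + 6y2 + 13y3
  subject to:
    y1 + 3y3 >= 2
    y2 + 2y3 >= 6
    y1, y2, y3 >= 0

Solving the primal: x* = (0.3333, 6).
  primal value c^T x* = 36.6667.
Solving the dual: y* = (0, 4.6667, 0.6667).
  dual value b^T y* = 36.6667.
Strong duality: c^T x* = b^T y*. Confirmed.

36.6667


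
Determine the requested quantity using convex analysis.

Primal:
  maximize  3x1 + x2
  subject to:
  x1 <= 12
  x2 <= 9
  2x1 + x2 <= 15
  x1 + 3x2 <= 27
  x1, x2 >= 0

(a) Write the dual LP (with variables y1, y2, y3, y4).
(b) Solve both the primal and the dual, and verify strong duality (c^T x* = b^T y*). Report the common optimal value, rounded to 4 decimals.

The standard primal-dual pair for 'max c^T x s.t. A x <= b, x >= 0' is:
  Dual:  min b^T y  s.t.  A^T y >= c,  y >= 0.

So the dual LP is:
  minimize  12y1 + 9y2 + 15y3 + 27y4
  subject to:
    y1 + 2y3 + y4 >= 3
    y2 + y3 + 3y4 >= 1
    y1, y2, y3, y4 >= 0

Solving the primal: x* = (7.5, 0).
  primal value c^T x* = 22.5.
Solving the dual: y* = (0, 0, 1.5, 0).
  dual value b^T y* = 22.5.
Strong duality: c^T x* = b^T y*. Confirmed.

22.5


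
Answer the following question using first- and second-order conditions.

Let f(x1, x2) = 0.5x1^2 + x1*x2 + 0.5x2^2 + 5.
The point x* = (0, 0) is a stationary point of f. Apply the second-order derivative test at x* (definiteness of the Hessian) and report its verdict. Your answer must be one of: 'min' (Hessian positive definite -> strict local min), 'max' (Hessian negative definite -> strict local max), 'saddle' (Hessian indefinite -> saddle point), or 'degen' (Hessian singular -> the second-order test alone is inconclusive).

Compute the Hessian H = grad^2 f:
  H = [[1, 1], [1, 1]]
Verify stationarity: grad f(x*) = H x* + g = (0, 0).
Eigenvalues of H: 0, 2.
H has a zero eigenvalue (singular; positive semidefinite but not definite), so H is neither positive definite, negative definite, nor indefinite. The second-order test alone is inconclusive -> degen.
(Indeed, f is constant along the null direction of H through x*, so x* is not a strict local extremum.)

degen


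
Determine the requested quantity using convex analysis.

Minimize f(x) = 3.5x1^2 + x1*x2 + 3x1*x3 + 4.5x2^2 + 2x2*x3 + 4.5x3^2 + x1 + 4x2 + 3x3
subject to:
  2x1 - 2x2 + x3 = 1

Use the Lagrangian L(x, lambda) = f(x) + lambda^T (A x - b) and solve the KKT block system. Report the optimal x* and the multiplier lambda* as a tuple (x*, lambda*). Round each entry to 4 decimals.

Form the Lagrangian:
  L(x, lambda) = (1/2) x^T Q x + c^T x + lambda^T (A x - b)
Stationarity (grad_x L = 0): Q x + c + A^T lambda = 0.
Primal feasibility: A x = b.

This gives the KKT block system:
  [ Q   A^T ] [ x     ]   [-c ]
  [ A    0  ] [ lambda ] = [ b ]

Solving the linear system:
  x*      = (0.1264, -0.4874, -0.2274)
  lambda* = (-0.3574)
  f(x*)   = -1.074

x* = (0.1264, -0.4874, -0.2274), lambda* = (-0.3574)


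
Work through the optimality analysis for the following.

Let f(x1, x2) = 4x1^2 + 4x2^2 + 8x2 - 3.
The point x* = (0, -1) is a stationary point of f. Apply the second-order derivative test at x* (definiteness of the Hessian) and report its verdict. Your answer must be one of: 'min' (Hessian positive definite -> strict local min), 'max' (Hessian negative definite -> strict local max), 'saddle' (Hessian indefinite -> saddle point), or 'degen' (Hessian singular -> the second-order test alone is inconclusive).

Compute the Hessian H = grad^2 f:
  H = [[8, 0], [0, 8]]
Verify stationarity: grad f(x*) = H x* + g = (0, 0).
Eigenvalues of H: 8, 8.
Both eigenvalues > 0, so H is positive definite -> x* is a strict local min.

min


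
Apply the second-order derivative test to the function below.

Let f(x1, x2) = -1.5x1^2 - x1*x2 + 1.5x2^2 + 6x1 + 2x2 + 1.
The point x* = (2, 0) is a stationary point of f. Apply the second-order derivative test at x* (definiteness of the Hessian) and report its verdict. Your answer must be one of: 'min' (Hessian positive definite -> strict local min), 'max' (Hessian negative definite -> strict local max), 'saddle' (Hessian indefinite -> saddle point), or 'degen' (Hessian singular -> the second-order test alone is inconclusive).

Compute the Hessian H = grad^2 f:
  H = [[-3, -1], [-1, 3]]
Verify stationarity: grad f(x*) = H x* + g = (0, 0).
Eigenvalues of H: -3.1623, 3.1623.
Eigenvalues have mixed signs, so H is indefinite -> x* is a saddle point.

saddle


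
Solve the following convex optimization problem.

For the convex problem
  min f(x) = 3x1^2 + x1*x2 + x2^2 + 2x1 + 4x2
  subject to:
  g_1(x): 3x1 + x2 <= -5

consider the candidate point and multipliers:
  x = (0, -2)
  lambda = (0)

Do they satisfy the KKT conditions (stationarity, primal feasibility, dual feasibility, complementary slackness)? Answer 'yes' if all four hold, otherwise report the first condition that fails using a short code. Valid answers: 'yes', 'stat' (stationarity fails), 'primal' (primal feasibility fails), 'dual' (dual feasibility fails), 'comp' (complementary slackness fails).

Gradient of f: grad f(x) = Q x + c = (0, 0)
Constraint values g_i(x) = a_i^T x - b_i:
  g_1((0, -2)) = 3
Stationarity residual: grad f(x) + sum_i lambda_i a_i = (0, 0)
  -> stationarity OK
Primal feasibility (all g_i <= 0): FAILS
Dual feasibility (all lambda_i >= 0): OK
Complementary slackness (lambda_i * g_i(x) = 0 for all i): OK

Verdict: the first failing condition is primal_feasibility -> primal.

primal


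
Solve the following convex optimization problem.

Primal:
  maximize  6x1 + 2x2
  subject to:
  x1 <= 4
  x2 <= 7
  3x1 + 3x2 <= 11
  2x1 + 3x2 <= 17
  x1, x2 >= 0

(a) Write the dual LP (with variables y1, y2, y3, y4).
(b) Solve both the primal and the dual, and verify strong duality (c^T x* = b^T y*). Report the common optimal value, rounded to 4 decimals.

The standard primal-dual pair for 'max c^T x s.t. A x <= b, x >= 0' is:
  Dual:  min b^T y  s.t.  A^T y >= c,  y >= 0.

So the dual LP is:
  minimize  4y1 + 7y2 + 11y3 + 17y4
  subject to:
    y1 + 3y3 + 2y4 >= 6
    y2 + 3y3 + 3y4 >= 2
    y1, y2, y3, y4 >= 0

Solving the primal: x* = (3.6667, 0).
  primal value c^T x* = 22.
Solving the dual: y* = (0, 0, 2, 0).
  dual value b^T y* = 22.
Strong duality: c^T x* = b^T y*. Confirmed.

22


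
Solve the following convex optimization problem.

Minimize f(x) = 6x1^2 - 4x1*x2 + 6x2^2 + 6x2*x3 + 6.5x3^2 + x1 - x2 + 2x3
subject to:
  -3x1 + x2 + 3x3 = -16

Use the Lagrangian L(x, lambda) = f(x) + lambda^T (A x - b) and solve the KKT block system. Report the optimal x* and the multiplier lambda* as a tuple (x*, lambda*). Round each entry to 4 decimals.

Form the Lagrangian:
  L(x, lambda) = (1/2) x^T Q x + c^T x + lambda^T (A x - b)
Stationarity (grad_x L = 0): Q x + c + A^T lambda = 0.
Primal feasibility: A x = b.

This gives the KKT block system:
  [ Q   A^T ] [ x     ]   [-c ]
  [ A    0  ] [ lambda ] = [ b ]

Solving the linear system:
  x*      = (2.8227, 1.815, -3.1156)
  lambda* = (9.2042)
  f(x*)   = 71.0222

x* = (2.8227, 1.815, -3.1156), lambda* = (9.2042)


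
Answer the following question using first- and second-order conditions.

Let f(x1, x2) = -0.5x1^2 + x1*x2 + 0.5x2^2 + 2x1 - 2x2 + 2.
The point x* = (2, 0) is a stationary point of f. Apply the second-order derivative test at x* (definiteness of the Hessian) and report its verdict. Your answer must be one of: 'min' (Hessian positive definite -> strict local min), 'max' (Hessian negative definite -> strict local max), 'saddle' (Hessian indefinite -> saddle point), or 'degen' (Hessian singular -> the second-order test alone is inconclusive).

Compute the Hessian H = grad^2 f:
  H = [[-1, 1], [1, 1]]
Verify stationarity: grad f(x*) = H x* + g = (0, 0).
Eigenvalues of H: -1.4142, 1.4142.
Eigenvalues have mixed signs, so H is indefinite -> x* is a saddle point.

saddle


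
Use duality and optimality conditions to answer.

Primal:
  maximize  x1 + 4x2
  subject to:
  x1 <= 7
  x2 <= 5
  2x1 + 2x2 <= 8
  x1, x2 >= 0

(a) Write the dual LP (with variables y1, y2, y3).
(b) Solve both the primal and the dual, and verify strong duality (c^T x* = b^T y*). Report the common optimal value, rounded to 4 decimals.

The standard primal-dual pair for 'max c^T x s.t. A x <= b, x >= 0' is:
  Dual:  min b^T y  s.t.  A^T y >= c,  y >= 0.

So the dual LP is:
  minimize  7y1 + 5y2 + 8y3
  subject to:
    y1 + 2y3 >= 1
    y2 + 2y3 >= 4
    y1, y2, y3 >= 0

Solving the primal: x* = (0, 4).
  primal value c^T x* = 16.
Solving the dual: y* = (0, 0, 2).
  dual value b^T y* = 16.
Strong duality: c^T x* = b^T y*. Confirmed.

16


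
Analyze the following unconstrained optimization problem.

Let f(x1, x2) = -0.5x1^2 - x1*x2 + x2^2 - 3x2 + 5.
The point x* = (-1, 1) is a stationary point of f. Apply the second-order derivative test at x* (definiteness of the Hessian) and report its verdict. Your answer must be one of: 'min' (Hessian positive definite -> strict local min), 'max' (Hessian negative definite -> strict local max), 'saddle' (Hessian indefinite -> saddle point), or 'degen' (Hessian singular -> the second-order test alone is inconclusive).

Compute the Hessian H = grad^2 f:
  H = [[-1, -1], [-1, 2]]
Verify stationarity: grad f(x*) = H x* + g = (0, 0).
Eigenvalues of H: -1.3028, 2.3028.
Eigenvalues have mixed signs, so H is indefinite -> x* is a saddle point.

saddle


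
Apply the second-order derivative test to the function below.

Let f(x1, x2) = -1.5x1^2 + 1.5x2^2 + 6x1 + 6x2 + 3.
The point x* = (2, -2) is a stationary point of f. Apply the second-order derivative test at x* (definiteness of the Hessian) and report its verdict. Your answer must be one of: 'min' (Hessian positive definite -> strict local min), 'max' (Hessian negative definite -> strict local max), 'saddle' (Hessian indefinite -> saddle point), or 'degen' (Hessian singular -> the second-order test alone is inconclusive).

Compute the Hessian H = grad^2 f:
  H = [[-3, 0], [0, 3]]
Verify stationarity: grad f(x*) = H x* + g = (0, 0).
Eigenvalues of H: -3, 3.
Eigenvalues have mixed signs, so H is indefinite -> x* is a saddle point.

saddle


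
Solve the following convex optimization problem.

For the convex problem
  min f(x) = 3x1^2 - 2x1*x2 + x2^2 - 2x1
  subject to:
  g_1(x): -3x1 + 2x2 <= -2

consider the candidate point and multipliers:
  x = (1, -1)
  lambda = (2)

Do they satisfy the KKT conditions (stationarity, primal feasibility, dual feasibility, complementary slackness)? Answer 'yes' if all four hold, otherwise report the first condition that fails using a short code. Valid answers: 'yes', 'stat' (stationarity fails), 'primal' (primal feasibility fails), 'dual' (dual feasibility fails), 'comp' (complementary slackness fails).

Gradient of f: grad f(x) = Q x + c = (6, -4)
Constraint values g_i(x) = a_i^T x - b_i:
  g_1((1, -1)) = -3
Stationarity residual: grad f(x) + sum_i lambda_i a_i = (0, 0)
  -> stationarity OK
Primal feasibility (all g_i <= 0): OK
Dual feasibility (all lambda_i >= 0): OK
Complementary slackness (lambda_i * g_i(x) = 0 for all i): FAILS

Verdict: the first failing condition is complementary_slackness -> comp.

comp


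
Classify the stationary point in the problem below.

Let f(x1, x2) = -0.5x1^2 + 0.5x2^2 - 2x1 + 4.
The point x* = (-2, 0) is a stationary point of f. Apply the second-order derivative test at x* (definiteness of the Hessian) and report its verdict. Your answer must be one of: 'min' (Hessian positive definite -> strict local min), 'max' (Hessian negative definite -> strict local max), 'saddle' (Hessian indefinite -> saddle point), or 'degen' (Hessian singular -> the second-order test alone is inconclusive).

Compute the Hessian H = grad^2 f:
  H = [[-1, 0], [0, 1]]
Verify stationarity: grad f(x*) = H x* + g = (0, 0).
Eigenvalues of H: -1, 1.
Eigenvalues have mixed signs, so H is indefinite -> x* is a saddle point.

saddle


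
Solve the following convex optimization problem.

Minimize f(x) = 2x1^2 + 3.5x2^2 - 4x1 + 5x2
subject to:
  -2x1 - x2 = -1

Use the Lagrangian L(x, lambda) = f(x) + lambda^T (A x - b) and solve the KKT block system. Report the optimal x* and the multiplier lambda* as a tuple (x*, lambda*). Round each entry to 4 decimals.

Form the Lagrangian:
  L(x, lambda) = (1/2) x^T Q x + c^T x + lambda^T (A x - b)
Stationarity (grad_x L = 0): Q x + c + A^T lambda = 0.
Primal feasibility: A x = b.

This gives the KKT block system:
  [ Q   A^T ] [ x     ]   [-c ]
  [ A    0  ] [ lambda ] = [ b ]

Solving the linear system:
  x*      = (0.875, -0.75)
  lambda* = (-0.25)
  f(x*)   = -3.75

x* = (0.875, -0.75), lambda* = (-0.25)


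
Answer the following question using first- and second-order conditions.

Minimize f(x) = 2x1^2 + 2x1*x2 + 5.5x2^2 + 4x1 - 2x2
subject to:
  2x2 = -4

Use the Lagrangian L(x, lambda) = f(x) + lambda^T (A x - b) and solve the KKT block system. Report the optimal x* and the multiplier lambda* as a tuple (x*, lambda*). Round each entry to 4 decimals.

Form the Lagrangian:
  L(x, lambda) = (1/2) x^T Q x + c^T x + lambda^T (A x - b)
Stationarity (grad_x L = 0): Q x + c + A^T lambda = 0.
Primal feasibility: A x = b.

This gives the KKT block system:
  [ Q   A^T ] [ x     ]   [-c ]
  [ A    0  ] [ lambda ] = [ b ]

Solving the linear system:
  x*      = (0, -2)
  lambda* = (12)
  f(x*)   = 26

x* = (0, -2), lambda* = (12)
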